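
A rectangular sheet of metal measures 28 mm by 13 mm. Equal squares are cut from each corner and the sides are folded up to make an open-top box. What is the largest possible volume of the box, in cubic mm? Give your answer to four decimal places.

With cut size x, the volume is V(x) = x(28 − 2x)(13 − 2x) for 0 < x < 6.5.
V'(x) = 12x^2 − 164x + 364. Setting V'(x) = 0 gives x ≈ 2.7884 (the root in (0, 6.5)).
V''(x) = 24x − 164 is negative there, so this is the maximum; V ≈ 464.1345.

464.1345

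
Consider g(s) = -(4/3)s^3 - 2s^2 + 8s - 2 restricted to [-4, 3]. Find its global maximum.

58/3

g'(s) = -4s^2 - 4s + 8, which vanishes at s = -2 and s = 1.
Candidates: g(-4) = 58/3, g(-2) = -46/3, g(1) = 8/3, g(3) = -32.
The maximum over the interval is 58/3, attained at s = -4.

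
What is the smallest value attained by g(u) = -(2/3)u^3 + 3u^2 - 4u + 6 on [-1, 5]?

g'(u) = -2u^2 + 6u - 4, which vanishes at u = 1 and u = 2.
Evaluating at the critical points and endpoints: g(-1) = 41/3; g(1) = 13/3; g(2) = 14/3; g(5) = -67/3.
So the minimum is g(5) = -67/3.

-67/3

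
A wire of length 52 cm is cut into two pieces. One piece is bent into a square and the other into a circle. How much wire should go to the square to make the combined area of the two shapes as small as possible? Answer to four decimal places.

29.1252

Let x be the length used for the square. Square side x/4; circle radius (52−x)/(2π).
A(x) = (x/4)² + π·((52−x)/(2π))² = x²/16 + (52−x)²/(4π) for 0 ≤ x ≤ 52. A'(x) = x/8 − (52−x)/(2π) = 0 gives x = 4·52/(π+4) ≈ 29.1252.
A'' = 1/8 + 1/(2π) > 0, so this gives the minimum combined area; x ≈ 29.1252 cm to the square.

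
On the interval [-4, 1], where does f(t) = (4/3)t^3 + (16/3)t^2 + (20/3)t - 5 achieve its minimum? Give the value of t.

-4

Differentiating, f'(t) = 4t^2 + (32/3)t + 20/3; which vanishes at t = -5/3 and t = -1.
Compare values at every candidate in [-4, 1]: f(-4) = -95/3, f(-5/3) = -605/81, f(-1) = -23/3, f(1) = 25/3.
The minimum over the interval is -95/3, attained at t = -4.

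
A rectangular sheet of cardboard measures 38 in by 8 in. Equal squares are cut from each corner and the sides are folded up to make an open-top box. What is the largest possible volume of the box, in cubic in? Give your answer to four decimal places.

272.9348

With cut size x, the volume is V(x) = x(38 − 2x)(8 − 2x) for 0 < x < 4.
V'(x) = 12x^2 − 184x + 304. Setting V'(x) = 0 gives x ≈ 1.8835 (the root in (0, 4)).
V''(x) = 24x − 184 is negative there, so this is the maximum; V ≈ 272.9348.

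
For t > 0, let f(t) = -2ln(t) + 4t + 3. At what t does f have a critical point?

1/2

f'(t) = -2/t + 4 = 0 gives t = 1/2.
f''(t) = 2/t², which is positive for t > 0, so this is a local minimum.
f(1/2) = -2·ln(1/2) + 2 + 3 ≈ 6.3863.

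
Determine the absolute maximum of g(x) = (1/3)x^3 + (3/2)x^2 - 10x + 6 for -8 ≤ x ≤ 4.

311/6

Differentiating, g'(x) = x^2 + 3x - 10; which vanishes at x = -5 and x = 2.
Compare values at every candidate in [-8, 4]: g(-8) = 34/3; g(-5) = 311/6; g(2) = -16/3; g(4) = 34/3.
So the maximum is g(-5) = 311/6.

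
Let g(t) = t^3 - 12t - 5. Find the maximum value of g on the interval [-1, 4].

11

The derivative is 3t^2 - 12, whose only zero in [-1, 4] is t = 2.
Candidates: g(-1) = 6, g(2) = -21, g(4) = 11.
So the maximum is g(4) = 11.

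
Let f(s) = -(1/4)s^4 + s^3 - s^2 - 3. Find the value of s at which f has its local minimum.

1

Critical points: f'(s) = -s^3 + 3s^2 - 2s vanishes at s = 0, 1, 2.
Second-derivative test with f''(s) = -3s^2 + 6s - 2: f''(0) = -2 < 0 ⇒ local maximum; f''(1) = 1 > 0 ⇒ local minimum; f''(2) = -2 < 0 ⇒ local maximum.
So the local minimum value is f(1) = -13/4.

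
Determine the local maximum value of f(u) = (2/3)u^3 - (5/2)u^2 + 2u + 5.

f'(u) = 2u^2 - 5u + 2. Setting f'(u) = 0 gives u ∈ {1/2, 2}.
Since f''(u) = 4u - 5, we get f''(1/2) = -3 < 0 ⇒ local maximum; f''(2) = 3 > 0 ⇒ local minimum.
The local maximum is f(1/2) = 131/24.

131/24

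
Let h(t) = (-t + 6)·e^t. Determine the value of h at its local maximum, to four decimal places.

Differentiating with the product rule gives h'(t) = (-t + 5)·e^t. Since e^t > 0, the only critical point is t = 5.
h''(5) has the same sign as -1 < 0, so this is a local maximum.
h(5) = (1)·e^(5) ≈ 148.4132.

148.4132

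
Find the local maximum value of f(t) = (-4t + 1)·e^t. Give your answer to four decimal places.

1.8895

Differentiating with the product rule gives f'(t) = (-4t - 3)·e^t. Since e^t > 0, the only critical point is t = -3/4.
f''(-3/4) has the same sign as -4 < 0, so this is a local maximum.
f(-3/4) = (4)·e^(-3/4) ≈ 1.8895.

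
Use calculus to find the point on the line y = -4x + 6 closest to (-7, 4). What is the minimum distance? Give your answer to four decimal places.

Minimize D(x)^2 = (x + 7)^2 + (-4x + 2)^2.
d/dx[D^2] = 2(x + 7) + 2·(-4)·(-4x + 2) = 0 ⇒ x = 1/17.
Then y = 98/17 and the distance is √(900/17) ≈ 7.2761.

7.2761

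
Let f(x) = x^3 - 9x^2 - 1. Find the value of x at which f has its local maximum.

f'(x) = 3x^2 - 18x = 0 at x = 0, 6.
Since f''(x) = 6x - 18, we get f''(0) = -18 < 0 ⇒ local maximum; f''(6) = 18 > 0 ⇒ local minimum.
Thus f has its local maximum at x = 0, with value -1.

0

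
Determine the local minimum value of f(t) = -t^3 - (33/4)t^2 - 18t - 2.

f'(t) = -3t^2 - (33/2)t - 18. Setting f'(t) = 0 gives t ∈ {-4, -3/2}.
Second-derivative test with f''(t) = -6t - 33/2: f''(-4) = 15/2 > 0 ⇒ local minimum; f''(-3/2) = -15/2 < 0 ⇒ local maximum.
Thus f has its local minimum at t = -4, with value 2.

2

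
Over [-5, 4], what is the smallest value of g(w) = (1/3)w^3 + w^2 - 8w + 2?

Differentiating, g'(w) = w^2 + 2w - 8; which vanishes at w = -4 and w = 2.
Evaluating at the critical points and endpoints: g(-5) = 76/3, g(-4) = 86/3, g(2) = -22/3, g(4) = 22/3.
So the minimum is g(2) = -22/3.

-22/3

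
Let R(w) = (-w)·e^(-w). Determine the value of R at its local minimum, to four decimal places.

R'(w) = (-1)·e^(-w) + (-w)·(-1)·e^(-w) = (w - 1)·e^(-w). Since e^(-w) > 0, the only critical point is w = 1.
R''(1) has the same sign as 1 > 0, so this is a local minimum.
R(1) = (-1)·e^(-1) ≈ -0.3679.

-0.3679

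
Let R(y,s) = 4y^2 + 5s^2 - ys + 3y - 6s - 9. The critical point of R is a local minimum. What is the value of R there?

-882/79

∂R/∂y = 8y - s + 3 = 0 and ∂R/∂s = -y + 10s - 6 = 0, so (y, s) = (-24/79, 45/79).
The Hessian has R_{yy} = 8, R_{ss} = 10, R_{ys} = -1, giving D = 79 > 0 with R_{yy} > 0, so the point is a local minimum.
R(-24/79, 45/79) = -882/79.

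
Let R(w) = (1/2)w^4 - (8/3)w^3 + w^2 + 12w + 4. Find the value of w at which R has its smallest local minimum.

-1

R'(w) = 2w^3 - 8w^2 + 2w + 12. Setting R'(w) = 0 gives w ∈ {-1, 2, 3}.
Since R''(w) = 6w^2 - 16w + 2, we get R''(-1) = 24 > 0 ⇒ local minimum; R''(2) = -6 < 0 ⇒ local maximum; R''(3) = 8 > 0 ⇒ local minimum.
The smallest local minimum is R(-1) = -23/6.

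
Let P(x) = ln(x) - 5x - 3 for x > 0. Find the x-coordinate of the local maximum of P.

P'(x) = 1/x − 5 = 0 gives x = 1/5.
P''(x) = -1/x², which is negative for x > 0, so this is a local maximum.
P(1/5) = 1·ln(1/5) - 1 - 3 ≈ -5.6094.

1/5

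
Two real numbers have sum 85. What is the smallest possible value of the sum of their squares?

7225/2

With a + b = 85, a^2 + b^2 = a^2 + (85 − a)^2.
The derivative 2a − 2(85 − a) = 4a − 170 vanishes at a = 85/2; second derivative 4 > 0, a minimum.
The minimum is 2·(85/2)^2 = 7225/2.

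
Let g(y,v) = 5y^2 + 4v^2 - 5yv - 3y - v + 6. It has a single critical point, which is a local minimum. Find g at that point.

274/55

∂g/∂y = 10y - 5v - 3 = 0 and ∂g/∂v = -5y + 8v - 1 = 0, so (y, v) = (29/55, 5/11).
The Hessian has g_{yy} = 10, g_{vv} = 8, g_{yv} = -5, giving D = 55 > 0 with g_{yy} > 0, so the point is a local minimum.
g(29/55, 5/11) = 274/55.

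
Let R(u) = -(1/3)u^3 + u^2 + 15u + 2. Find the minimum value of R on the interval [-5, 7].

Differentiating, R'(u) = -u^2 + 2u + 15; which vanishes at u = -3 and u = 5.
Candidates: R(-5) = -19/3, R(-3) = -25, R(5) = 181/3, R(7) = 125/3.
Hence the absolute minimum is -25 at u = -3.

-25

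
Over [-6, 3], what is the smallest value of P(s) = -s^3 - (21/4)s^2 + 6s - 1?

-229/4

Differentiating, P'(s) = -3s^2 - (21/2)s + 6; which vanishes at s = -4 and s = 1/2.
Compare values at every candidate in [-6, 3]: P(-6) = -10, P(-4) = -45, P(1/2) = 9/16, P(3) = -229/4.
The minimum over the interval is -229/4, attained at s = 3.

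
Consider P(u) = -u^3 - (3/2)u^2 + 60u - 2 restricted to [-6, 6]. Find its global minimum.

-429/2

Differentiating, P'(u) = -3u^2 - 3u + 60; which vanishes at u = -5 and u = 4.
Evaluating at the critical points and endpoints: P(-6) = -200,  P(-5) = -429/2,  P(4) = 150,  P(6) = 88.
So the minimum is P(-5) = -429/2.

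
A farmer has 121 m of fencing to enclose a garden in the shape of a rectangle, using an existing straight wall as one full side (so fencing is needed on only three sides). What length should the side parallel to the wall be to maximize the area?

Let the sides perpendicular to the wall have length x and the parallel side y, so 2x + y = 121 and the area is A = xy = x(121 − 2x).
A'(x) = 121 − 4x = 0 gives x = 121/4, and A''(x) = −4 < 0 confirms a maximum.
Then y = 121 − 2·121/4 = 121/2 and A = 14641/8.

121/2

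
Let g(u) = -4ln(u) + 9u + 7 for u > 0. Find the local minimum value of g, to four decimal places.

g'(u) = -4/u + 9 = 0 gives u = 4/9.
g''(u) = 4/u², which is positive for u > 0, so this is a local minimum.
g(4/9) = -4·ln(4/9) + 4 + 7 ≈ 14.2437.

14.2437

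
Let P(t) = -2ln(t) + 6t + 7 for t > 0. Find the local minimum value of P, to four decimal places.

11.1972

P'(t) = -2/t + 6 = 0 gives t = 1/3.
P''(t) = 2/t², which is positive for t > 0, so this is a local minimum.
P(1/3) = -2·ln(1/3) + 2 + 7 ≈ 11.1972.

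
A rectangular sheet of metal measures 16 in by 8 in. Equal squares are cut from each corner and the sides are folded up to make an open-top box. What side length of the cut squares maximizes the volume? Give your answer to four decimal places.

With cut size x, the volume is V(x) = x(16 − 2x)(8 − 2x) for 0 < x < 4.
V'(x) = 12x^2 − 96x + 128. Setting V'(x) = 0 gives x ≈ 1.6906 (the root in (0, 4)).
V''(x) = 24x − 96 is negative there, so this is the maximum; V ≈ 98.5344.

1.6906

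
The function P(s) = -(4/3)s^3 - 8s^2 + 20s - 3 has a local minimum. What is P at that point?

P'(s) = -4s^2 - 16s + 20. Setting P'(s) = 0 gives s ∈ {-5, 1}.
P''(s) = -8s - 16. P''(-5) = 24 > 0 ⇒ local minimum; P''(1) = -24 < 0 ⇒ local maximum.
The local minimum is P(-5) = -409/3.

-409/3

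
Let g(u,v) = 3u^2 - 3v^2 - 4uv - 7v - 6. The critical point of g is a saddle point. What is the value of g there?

∂g/∂u = 6u - 4v = 0 and ∂g/∂v = -4u - 6v - 7 = 0, so (u, v) = (-7/13, -21/26).
The Hessian has g_{uu} = 6, g_{vv} = -6, g_{uv} = -4, giving D = -52 < 0, so the point is a saddle point.
g(-7/13, -21/26) = -165/52.

-165/52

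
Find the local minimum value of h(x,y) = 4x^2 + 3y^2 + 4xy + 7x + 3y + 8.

157/32

∂h/∂x = 8x + 4y + 7 = 0 and ∂h/∂y = 4x + 6y + 3 = 0, so (x, y) = (-15/16, 1/8).
The Hessian has h_{xx} = 8, h_{yy} = 6, h_{xy} = 4, giving D = 32 > 0 with h_{xx} > 0, so the point is a local minimum.
h(-15/16, 1/8) = 157/32.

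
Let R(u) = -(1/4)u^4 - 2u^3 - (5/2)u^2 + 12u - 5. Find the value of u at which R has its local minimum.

R'(u) = -u^3 - 6u^2 - 5u + 12. Setting R'(u) = 0 gives u ∈ {-4, -3, 1}.
Second-derivative test with R''(u) = -3u^2 - 12u - 5: R''(-4) = -5 < 0 ⇒ local maximum; R''(-3) = 4 > 0 ⇒ local minimum; R''(1) = -20 < 0 ⇒ local maximum.
The local minimum is R(-3) = -119/4.

-3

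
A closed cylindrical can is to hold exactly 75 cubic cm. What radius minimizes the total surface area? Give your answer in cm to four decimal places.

2.2854

With radius r and height h, πr²h = 75 so h = 75/(πr²), and S(r) = 2πr² + 2πrh = 2πr² + 2·75/r.
S'(r) = 4πr − 2·75/r² = 0 ⇒ r³ = 75/(2π), so r ≈ 2.2854 and h = 2r ≈ 4.5708.
S''(r) = 4π + 4·75/r³ > 0, so this is the minimum; S ≈ 98.4514.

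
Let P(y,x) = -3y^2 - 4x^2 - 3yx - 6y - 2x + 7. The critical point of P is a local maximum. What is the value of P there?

131/13

∂P/∂y = -6y - 3x - 6 = 0 and ∂P/∂x = -3y - 8x - 2 = 0, so (y, x) = (-14/13, 2/13).
The Hessian has P_{yy} = -6, P_{xx} = -8, P_{yx} = -3, giving D = 39 > 0 with P_{yy} < 0, so the point is a local maximum.
P(-14/13, 2/13) = 131/13.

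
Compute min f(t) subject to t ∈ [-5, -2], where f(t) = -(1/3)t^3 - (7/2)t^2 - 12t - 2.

f'(t) = -t^2 - 7t - 12, which vanishes at t = -4 and t = -3.
Evaluating at the critical points and endpoints: f(-5) = 73/6,  f(-4) = 34/3,  f(-3) = 23/2,  f(-2) = 32/3.
The minimum over the interval is 32/3, attained at t = -2.

32/3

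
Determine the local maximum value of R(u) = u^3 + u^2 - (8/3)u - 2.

26/27

R'(u) = 3u^2 + 2u - 8/3 = 0 at u = -4/3, 2/3.
Second-derivative test with R''(u) = 6u + 2: R''(-4/3) = -6 < 0 ⇒ local maximum; R''(2/3) = 6 > 0 ⇒ local minimum.
Thus R has its local maximum at u = -4/3, with value 26/27.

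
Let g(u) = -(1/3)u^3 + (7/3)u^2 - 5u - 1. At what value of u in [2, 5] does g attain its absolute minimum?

5

Differentiating, g'(u) = -u^2 + (14/3)u - 5; whose only zero in [2, 5] is u = 3.
Evaluating at the critical points and endpoints: g(2) = -13/3; g(3) = -4; g(5) = -28/3.
So the minimum is g(5) = -28/3.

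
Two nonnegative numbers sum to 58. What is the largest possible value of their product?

841

With x + y = 58, the product is P(x) = x(58 − x).
P'(x) = 58 − 2x = 0 gives x = 29; P'' = −2 < 0, so this is the maximum.
P = 29·29 = 841.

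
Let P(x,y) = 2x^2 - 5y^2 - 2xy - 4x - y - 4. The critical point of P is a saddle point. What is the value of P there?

-123/22

∂P/∂x = 4x - 2y - 4 = 0 and ∂P/∂y = -2x - 10y - 1 = 0, so (x, y) = (19/22, -3/11).
The Hessian has P_{xx} = 4, P_{yy} = -10, P_{xy} = -2, giving D = -44 < 0, so the point is a saddle point.
P(19/22, -3/11) = -123/22.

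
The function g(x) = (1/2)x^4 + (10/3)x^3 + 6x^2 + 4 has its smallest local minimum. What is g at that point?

4

Critical points: g'(x) = 2x^3 + 10x^2 + 12x vanishes at x = -3, -2, 0.
g''(x) = 6x^2 + 20x + 12. g''(-3) = 6 > 0 ⇒ local minimum; g''(-2) = -4 < 0 ⇒ local maximum; g''(0) = 12 > 0 ⇒ local minimum.
So the smallest local minimum value is g(0) = 4.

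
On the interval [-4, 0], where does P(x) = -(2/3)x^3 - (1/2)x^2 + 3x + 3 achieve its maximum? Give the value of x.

-4

The derivative is -2x^2 - x + 3, whose only zero in [-4, 0] is x = -3/2.
Candidates: P(-4) = 77/3, P(-3/2) = -3/8, P(0) = 3.
Hence the absolute maximum is 77/3 at x = -4.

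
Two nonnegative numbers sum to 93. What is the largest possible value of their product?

With x + y = 93, the product is P(x) = x(93 − x).
P'(x) = 93 − 2x = 0 gives x = 93/2; P'' = −2 < 0, so this is the maximum.
P = 93/2·93/2 = 8649/4.

8649/4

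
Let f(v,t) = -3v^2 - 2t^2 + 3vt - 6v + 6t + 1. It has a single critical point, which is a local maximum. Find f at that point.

29/5

∂f/∂v = -6v + 3t - 6 = 0 and ∂f/∂t = 3v - 4t + 6 = 0, so (v, t) = (-2/5, 6/5).
The Hessian has f_{vv} = -6, f_{tt} = -4, f_{vt} = 3, giving D = 15 > 0 with f_{vv} < 0, so the point is a local maximum.
f(-2/5, 6/5) = 29/5.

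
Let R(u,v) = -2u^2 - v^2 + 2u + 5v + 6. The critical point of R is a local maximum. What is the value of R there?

∂R/∂u = -4u + 2 = 0 and ∂R/∂v = -2v + 5 = 0, so (u, v) = (1/2, 5/2).
The Hessian has R_{uu} = -4, R_{vv} = -2, R_{uv} = 0, giving D = 8 > 0 with R_{uu} < 0, so the point is a local maximum.
R(1/2, 5/2) = 51/4.

51/4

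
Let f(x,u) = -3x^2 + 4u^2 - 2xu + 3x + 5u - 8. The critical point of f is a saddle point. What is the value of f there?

-425/52

∂f/∂x = -6x - 2u + 3 = 0 and ∂f/∂u = -2x + 8u + 5 = 0, so (x, u) = (17/26, -6/13).
The Hessian has f_{xx} = -6, f_{uu} = 8, f_{xu} = -2, giving D = -52 < 0, so the point is a saddle point.
f(17/26, -6/13) = -425/52.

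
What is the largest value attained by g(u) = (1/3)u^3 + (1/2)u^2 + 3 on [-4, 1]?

Differentiating, g'(u) = u^2 + u; which vanishes at u = -1 and u = 0.
Compare values at every candidate in [-4, 1]: g(-4) = -31/3, g(-1) = 19/6, g(0) = 3, g(1) = 23/6.
The maximum over the interval is 23/6, attained at u = 1.

23/6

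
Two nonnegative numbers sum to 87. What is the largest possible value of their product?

With x + y = 87, the product is P(x) = x(87 − x).
P'(x) = 87 − 2x = 0 gives x = 87/2; P'' = −2 < 0, so this is the maximum.
P = 87/2·87/2 = 7569/4.

7569/4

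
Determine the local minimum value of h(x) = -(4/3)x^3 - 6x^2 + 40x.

-550/3

Critical points: h'(x) = -4x^2 - 12x + 40 vanishes at x = -5, 2.
Second-derivative test with h''(x) = -8x - 12: h''(-5) = 28 > 0 ⇒ local minimum; h''(2) = -28 < 0 ⇒ local maximum.
So the local minimum value is h(-5) = -550/3.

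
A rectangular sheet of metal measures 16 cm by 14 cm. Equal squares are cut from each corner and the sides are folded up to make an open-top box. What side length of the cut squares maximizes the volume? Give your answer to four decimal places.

With cut size x, the volume is V(x) = x(16 − 2x)(14 − 2x) for 0 < x < 7.
V'(x) = 12x^2 − 120x + 224. Setting V'(x) = 0 gives x ≈ 2.4834 (the root in (0, 7)).
V''(x) = 24x − 120 is negative there, so this is the maximum; V ≈ 247.5083.

2.4834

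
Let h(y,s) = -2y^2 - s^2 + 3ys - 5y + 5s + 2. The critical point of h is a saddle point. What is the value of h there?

∂h/∂y = -4y + 3s - 5 = 0 and ∂h/∂s = 3y - 2s + 5 = 0, so (y, s) = (-5, -5).
The Hessian has h_{yy} = -4, h_{ss} = -2, h_{ys} = 3, giving D = -1 < 0, so the point is a saddle point.
h(-5, -5) = 2.

2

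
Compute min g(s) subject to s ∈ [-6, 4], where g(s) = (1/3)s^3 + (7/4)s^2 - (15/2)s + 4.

Differentiating, g'(s) = s^2 + (7/2)s - 15/2; which vanishes at s = -5 and s = 3/2.
Candidates: g(-6) = 40, g(-5) = 523/12, g(3/2) = -35/16, g(4) = 70/3.
Hence the absolute minimum is -35/16 at s = 3/2.

-35/16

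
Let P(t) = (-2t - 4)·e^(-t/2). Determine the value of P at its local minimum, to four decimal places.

-4.0000

By the product rule, P'(t) = (t)·e^(-t/2). Since e^(-t/2) > 0, the only critical point is t = 0.
P''(0) has the same sign as 1 > 0, so this is a local minimum.
P(0) = (-4)·e^(0) ≈ -4.0000.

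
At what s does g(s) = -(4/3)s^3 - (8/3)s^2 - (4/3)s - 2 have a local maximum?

g'(s) = -4s^2 - (16/3)s - 4/3 = 0 at s = -1, -1/3.
Second-derivative test with g''(s) = -8s - 16/3: g''(-1) = 8/3 > 0 ⇒ local minimum; g''(-1/3) = -8/3 < 0 ⇒ local maximum.
So the local maximum value is g(-1/3) = -146/81.

-1/3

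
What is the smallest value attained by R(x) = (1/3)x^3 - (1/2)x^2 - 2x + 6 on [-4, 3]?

-46/3

The derivative is x^2 - x - 2, which vanishes at x = -1 and x = 2.
Candidates: R(-4) = -46/3,  R(-1) = 43/6,  R(2) = 8/3,  R(3) = 9/2.
The minimum over the interval is -46/3, attained at x = -4.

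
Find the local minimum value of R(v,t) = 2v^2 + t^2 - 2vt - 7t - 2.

-53/2

∂R/∂v = 4v - 2t = 0 and ∂R/∂t = -2v + 2t - 7 = 0, so (v, t) = (7/2, 7).
The Hessian has R_{vv} = 4, R_{tt} = 2, R_{vt} = -2, giving D = 4 > 0 with R_{vv} > 0, so the point is a local minimum.
R(7/2, 7) = -53/2.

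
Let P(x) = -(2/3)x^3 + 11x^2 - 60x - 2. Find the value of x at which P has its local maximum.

6

P'(x) = -2x^2 + 22x - 60. Setting P'(x) = 0 gives x ∈ {5, 6}.
Second-derivative test with P''(x) = -4x + 22: P''(5) = 2 > 0 ⇒ local minimum; P''(6) = -2 < 0 ⇒ local maximum.
So the local maximum value is P(6) = -110.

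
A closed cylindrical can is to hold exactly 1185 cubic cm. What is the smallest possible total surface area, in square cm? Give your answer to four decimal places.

619.9073

With radius r and height h, πr²h = 1185 so h = 1185/(πr²), and S(r) = 2πr² + 2πrh = 2πr² + 2·1185/r.
S'(r) = 4πr − 2·1185/r² = 0 ⇒ r³ = 1185/(2π), so r ≈ 5.7347 and h = 2r ≈ 11.4695.
S''(r) = 4π + 4·1185/r³ > 0, so this is the minimum; S ≈ 619.9073.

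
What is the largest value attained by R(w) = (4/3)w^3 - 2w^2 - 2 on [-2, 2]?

The derivative is 4w^2 - 4w, which vanishes at w = 0 and w = 1.
Compare values at every candidate in [-2, 2]: R(-2) = -62/3, R(0) = -2, R(1) = -8/3, R(2) = 2/3.
So the maximum is R(2) = 2/3.

2/3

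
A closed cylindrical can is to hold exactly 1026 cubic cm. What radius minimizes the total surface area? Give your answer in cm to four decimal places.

With radius r and height h, πr²h = 1026 so h = 1026/(πr²), and S(r) = 2πr² + 2πrh = 2πr² + 2·1026/r.
S'(r) = 4πr − 2·1026/r² = 0 ⇒ r³ = 1026/(2π), so r ≈ 5.4658 and h = 2r ≈ 10.9317.
S''(r) = 4π + 4·1026/r³ > 0, so this is the minimum; S ≈ 563.1353.

5.4658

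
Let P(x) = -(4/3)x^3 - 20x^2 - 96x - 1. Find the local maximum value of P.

P'(x) = -4x^2 - 40x - 96 = 0 at x = -6, -4.
P''(x) = -8x - 40. P''(-6) = 8 > 0 ⇒ local minimum; P''(-4) = -8 < 0 ⇒ local maximum.
Thus P has its local maximum at x = -4, with value 445/3.

445/3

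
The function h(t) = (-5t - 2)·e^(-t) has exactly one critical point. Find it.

3/5

Differentiating with the product rule gives h'(t) = (5t - 3)·e^(-t). Since e^(-t) > 0, the only critical point is t = 3/5.
h''(3/5) has the same sign as 5 > 0, so this is a local minimum.
h(3/5) = (-5)·e^(-3/5) ≈ -2.7441.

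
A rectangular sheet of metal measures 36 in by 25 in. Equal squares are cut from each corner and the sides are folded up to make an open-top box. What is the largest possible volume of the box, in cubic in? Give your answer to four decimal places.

With cut size x, the volume is V(x) = x(36 − 2x)(25 − 2x) for 0 < x < 12.5.
V'(x) = 12x^2 − 244x + 900. Setting V'(x) = 0 gives x ≈ 4.8412 (the root in (0, 12.5)).
V''(x) = 24x − 244 is negative there, so this is the maximum; V ≈ 1951.5965.

1951.5965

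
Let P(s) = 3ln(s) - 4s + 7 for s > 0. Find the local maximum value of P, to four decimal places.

3.1370

P'(s) = 3/s − 4 = 0 gives s = 3/4.
P''(s) = -3/s², which is negative for s > 0, so this is a local maximum.
P(3/4) = 3·ln(3/4) - 3 + 7 ≈ 3.1370.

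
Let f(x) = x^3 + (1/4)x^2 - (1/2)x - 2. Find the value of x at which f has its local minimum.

Critical points: f'(x) = 3x^2 + (1/2)x - 1/2 vanishes at x = -1/2, 1/3.
Second-derivative test with f''(x) = 6x + 1/2: f''(-1/2) = -5/2 < 0 ⇒ local maximum; f''(1/3) = 5/2 > 0 ⇒ local minimum.
So the local minimum value is f(1/3) = -227/108.

1/3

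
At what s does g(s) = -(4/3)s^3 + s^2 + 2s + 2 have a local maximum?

1

g'(s) = -4s^2 + 2s + 2. Setting g'(s) = 0 gives s ∈ {-1/2, 1}.
g''(s) = -8s + 2. g''(-1/2) = 6 > 0 ⇒ local minimum; g''(1) = -6 < 0 ⇒ local maximum.
The local maximum is g(1) = 11/3.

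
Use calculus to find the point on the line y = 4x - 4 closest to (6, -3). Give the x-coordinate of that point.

Minimize D(x)^2 = (x - 6)^2 + (4x - 1)^2.
d/dx[D^2] = 2(x - 6) + 2·4·(4x - 1) = 0 ⇒ x = 10/17.
Then y = -28/17 and the distance is √(529/17) ≈ 5.5783.

10/17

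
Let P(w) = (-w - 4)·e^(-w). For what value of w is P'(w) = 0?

P'(w) = (-1)·e^(-w) + (-w - 4)·(-1)·e^(-w) = (w + 3)·e^(-w). Since e^(-w) > 0, the only critical point is w = -3.
P''(-3) has the same sign as 1 > 0, so this is a local minimum.
P(-3) = (-1)·e^(3) ≈ -20.0855.

-3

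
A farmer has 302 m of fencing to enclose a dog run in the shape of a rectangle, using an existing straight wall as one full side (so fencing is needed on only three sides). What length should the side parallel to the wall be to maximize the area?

Let the sides perpendicular to the wall have length x and the parallel side y, so 2x + y = 302 and the area is A = xy = x(302 − 2x).
A'(x) = 302 − 4x = 0 gives x = 151/2, and A''(x) = −4 < 0 confirms a maximum.
Then y = 302 − 2·151/2 = 151 and A = 22801/2.

151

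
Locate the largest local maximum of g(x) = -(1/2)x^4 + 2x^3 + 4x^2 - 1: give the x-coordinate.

4

g'(x) = -2x^3 + 6x^2 + 8x = 0 at x = -1, 0, 4.
Since g''(x) = -6x^2 + 12x + 8, we get g''(-1) = -10 < 0 ⇒ local maximum; g''(0) = 8 > 0 ⇒ local minimum; g''(4) = -40 < 0 ⇒ local maximum.
So the largest local maximum value is g(4) = 63.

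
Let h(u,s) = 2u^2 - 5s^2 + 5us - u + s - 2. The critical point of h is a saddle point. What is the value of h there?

∂h/∂u = 4u + 5s - 1 = 0 and ∂h/∂s = 5u - 10s + 1 = 0, so (u, s) = (1/13, 9/65).
The Hessian has h_{uu} = 4, h_{ss} = -10, h_{us} = 5, giving D = -65 < 0, so the point is a saddle point.
h(1/13, 9/65) = -128/65.

-128/65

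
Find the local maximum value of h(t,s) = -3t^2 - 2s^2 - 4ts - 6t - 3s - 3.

∂h/∂t = -6t - 4s - 6 = 0 and ∂h/∂s = -4t - 4s - 3 = 0, so (t, s) = (-3/2, 3/4).
The Hessian has h_{tt} = -6, h_{ss} = -4, h_{ts} = -4, giving D = 8 > 0 with h_{tt} < 0, so the point is a local maximum.
h(-3/2, 3/4) = 3/8.

3/8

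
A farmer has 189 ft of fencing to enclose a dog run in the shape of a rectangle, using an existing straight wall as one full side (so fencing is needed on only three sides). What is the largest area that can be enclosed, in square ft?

Let the sides perpendicular to the wall have length x and the parallel side y, so 2x + y = 189 and the area is A = xy = x(189 − 2x).
A'(x) = 189 − 4x = 0 gives x = 189/4, and A''(x) = −4 < 0 confirms a maximum.
Then y = 189 − 2·189/4 = 189/2 and A = 35721/8.

35721/8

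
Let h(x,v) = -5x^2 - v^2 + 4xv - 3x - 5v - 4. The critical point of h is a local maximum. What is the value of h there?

∂h/∂x = -10x + 4v - 3 = 0 and ∂h/∂v = 4x - 2v - 5 = 0, so (x, v) = (-13/2, -31/2).
The Hessian has h_{xx} = -10, h_{vv} = -2, h_{xv} = 4, giving D = 4 > 0 with h_{xx} < 0, so the point is a local maximum.
h(-13/2, -31/2) = 89/2.

89/2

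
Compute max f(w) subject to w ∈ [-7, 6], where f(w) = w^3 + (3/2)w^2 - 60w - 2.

f'(w) = 3w^2 + 3w - 60, which vanishes at w = -5 and w = 4.
Compare values at every candidate in [-7, 6]: f(-7) = 297/2, f(-5) = 421/2, f(4) = -154, f(6) = -92.
So the maximum is f(-5) = 421/2.

421/2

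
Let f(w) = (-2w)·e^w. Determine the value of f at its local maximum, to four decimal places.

0.7358

By the product rule, f'(w) = (-2w - 2)·e^w. Since e^w > 0, the only critical point is w = -1.
f''(-1) has the same sign as -2 < 0, so this is a local maximum.
f(-1) = (2)·e^(-1) ≈ 0.7358.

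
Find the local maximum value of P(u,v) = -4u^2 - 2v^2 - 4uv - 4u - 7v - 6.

5/4

∂P/∂u = -8u - 4v - 4 = 0 and ∂P/∂v = -4u - 4v - 7 = 0, so (u, v) = (3/4, -5/2).
The Hessian has P_{uu} = -8, P_{vv} = -4, P_{uv} = -4, giving D = 16 > 0 with P_{uu} < 0, so the point is a local maximum.
P(3/4, -5/2) = 5/4.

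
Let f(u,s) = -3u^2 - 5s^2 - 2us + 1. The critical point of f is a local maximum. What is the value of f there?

1

∂f/∂u = -6u - 2s = 0 and ∂f/∂s = -2u - 10s = 0, so (u, s) = (0, 0).
The Hessian has f_{uu} = -6, f_{ss} = -10, f_{us} = -2, giving D = 56 > 0 with f_{uu} < 0, so the point is a local maximum.
f(0, 0) = 1.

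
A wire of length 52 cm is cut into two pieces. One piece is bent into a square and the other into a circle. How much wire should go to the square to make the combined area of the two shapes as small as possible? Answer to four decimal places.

29.1252

Let x be the length used for the square. Square side x/4; circle radius (52−x)/(2π).
A(x) = (x/4)² + π·((52−x)/(2π))² = x²/16 + (52−x)²/(4π) for 0 ≤ x ≤ 52. A'(x) = x/8 − (52−x)/(2π) = 0 gives x = 4·52/(π+4) ≈ 29.1252.
A'' = 1/8 + 1/(2π) > 0, so this gives the minimum combined area; x ≈ 29.1252 cm to the square.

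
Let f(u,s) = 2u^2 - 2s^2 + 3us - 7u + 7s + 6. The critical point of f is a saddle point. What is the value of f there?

297/25

∂f/∂u = 4u + 3s - 7 = 0 and ∂f/∂s = 3u - 4s + 7 = 0, so (u, s) = (7/25, 49/25).
The Hessian has f_{uu} = 4, f_{ss} = -4, f_{us} = 3, giving D = -25 < 0, so the point is a saddle point.
f(7/25, 49/25) = 297/25.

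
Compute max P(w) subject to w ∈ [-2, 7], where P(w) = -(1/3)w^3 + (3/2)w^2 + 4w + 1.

59/3

The derivative is -w^2 + 3w + 4, which vanishes at w = -1 and w = 4.
Compare values at every candidate in [-2, 7]: P(-2) = 5/3,  P(-1) = -7/6,  P(4) = 59/3,  P(7) = -71/6.
Hence the absolute maximum is 59/3 at w = 4.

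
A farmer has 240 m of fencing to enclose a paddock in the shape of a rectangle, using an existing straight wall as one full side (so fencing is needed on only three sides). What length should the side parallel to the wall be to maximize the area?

Let the sides perpendicular to the wall have length x and the parallel side y, so 2x + y = 240 and the area is A = xy = x(240 − 2x).
A'(x) = 240 − 4x = 0 gives x = 60, and A''(x) = −4 < 0 confirms a maximum.
Then y = 240 − 2·60 = 120 and A = 7200.

120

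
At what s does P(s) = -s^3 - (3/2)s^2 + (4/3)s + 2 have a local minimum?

P'(s) = -3s^2 - 3s + 4/3 = 0 at s = -4/3, 1/3.
Since P''(s) = -6s - 3, we get P''(-4/3) = 5 > 0 ⇒ local minimum; P''(1/3) = -5 < 0 ⇒ local maximum.
Thus P has its local minimum at s = -4/3, with value -2/27.

-4/3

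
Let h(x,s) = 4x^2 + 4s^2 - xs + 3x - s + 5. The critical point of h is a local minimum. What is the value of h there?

∂h/∂x = 8x - s + 3 = 0 and ∂h/∂s = -x + 8s - 1 = 0, so (x, s) = (-23/63, 5/63).
The Hessian has h_{xx} = 8, h_{ss} = 8, h_{xs} = -1, giving D = 63 > 0 with h_{xx} > 0, so the point is a local minimum.
h(-23/63, 5/63) = 278/63.

278/63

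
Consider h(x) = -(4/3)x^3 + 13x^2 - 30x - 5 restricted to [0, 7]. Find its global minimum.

The derivative is -4x^2 + 26x - 30, which vanishes at x = 3/2 and x = 5.
Evaluating at the critical points and endpoints: h(0) = -5, h(3/2) = -101/4, h(5) = 10/3, h(7) = -106/3.
Hence the absolute minimum is -106/3 at x = 7.

-106/3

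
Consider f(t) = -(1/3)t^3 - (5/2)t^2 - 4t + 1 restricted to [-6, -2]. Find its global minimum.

-5/3

f'(t) = -t^2 - 5t - 4, whose only zero in [-6, -2] is t = -4.
Candidates: f(-6) = 7,  f(-4) = -5/3,  f(-2) = 5/3.
The minimum over the interval is -5/3, attained at t = -4.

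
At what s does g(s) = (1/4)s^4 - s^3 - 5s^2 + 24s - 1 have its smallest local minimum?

g'(s) = s^3 - 3s^2 - 10s + 24 = 0 at s = -3, 2, 4.
Since g''(s) = 3s^2 - 6s - 10, we get g''(-3) = 35 > 0 ⇒ local minimum; g''(2) = -10 < 0 ⇒ local maximum; g''(4) = 14 > 0 ⇒ local minimum.
The smallest local minimum is g(-3) = -283/4.

-3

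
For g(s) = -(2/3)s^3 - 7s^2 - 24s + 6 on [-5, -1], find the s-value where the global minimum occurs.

-1

The derivative is -2s^2 - 14s - 24, which vanishes at s = -4 and s = -3.
Evaluating at the critical points and endpoints: g(-5) = 103/3,  g(-4) = 98/3,  g(-3) = 33,  g(-1) = 71/3.
Hence the absolute minimum is 71/3 at s = -1.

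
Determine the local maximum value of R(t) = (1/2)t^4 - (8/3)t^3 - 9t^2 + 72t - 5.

197/2

Critical points: R'(t) = 2t^3 - 8t^2 - 18t + 72 vanishes at t = -3, 3, 4.
Since R''(t) = 6t^2 - 16t - 18, we get R''(-3) = 84 > 0 ⇒ local minimum; R''(3) = -12 < 0 ⇒ local maximum; R''(4) = 14 > 0 ⇒ local minimum.
Thus R has its local maximum at t = 3, with value 197/2.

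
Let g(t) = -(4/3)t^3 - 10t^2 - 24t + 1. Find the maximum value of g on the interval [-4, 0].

67/3

The derivative is -4t^2 - 20t - 24, which vanishes at t = -3 and t = -2.
Candidates: g(-4) = 67/3; g(-3) = 19; g(-2) = 59/3; g(0) = 1.
Hence the absolute maximum is 67/3 at t = -4.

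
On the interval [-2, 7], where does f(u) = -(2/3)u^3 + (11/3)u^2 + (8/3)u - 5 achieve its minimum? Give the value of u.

The derivative is -2u^2 + (22/3)u + 8/3, which vanishes at u = -1/3 and u = 4.
Evaluating at the critical points and endpoints: f(-2) = 29/3, f(-1/3) = -442/81, f(4) = 65/3, f(7) = -106/3.
Hence the absolute minimum is -106/3 at u = 7.

7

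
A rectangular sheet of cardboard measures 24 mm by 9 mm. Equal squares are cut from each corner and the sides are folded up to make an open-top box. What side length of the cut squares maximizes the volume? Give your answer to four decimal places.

With cut size x, the volume is V(x) = x(24 − 2x)(9 − 2x) for 0 < x < 4.5.
V'(x) = 12x^2 − 132x + 216. Setting V'(x) = 0 gives x ≈ 2.0000 (the root in (0, 4.5)).
V''(x) = 24x − 132 is negative there, so this is the maximum; V ≈ 200.0000.

2.0000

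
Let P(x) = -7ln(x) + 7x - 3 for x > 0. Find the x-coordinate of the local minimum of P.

P'(x) = -7/x + 7 = 0 gives x = 1.
P''(x) = 7/x², which is positive for x > 0, so this is a local minimum.
P(1) = -7·ln(1) + 7 - 3 ≈ 4.0000.

1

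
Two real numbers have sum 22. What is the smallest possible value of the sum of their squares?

With a + b = 22, a^2 + b^2 = a^2 + (22 − a)^2.
The derivative 2a − 2(22 − a) = 4a − 44 vanishes at a = 11; second derivative 4 > 0, a minimum.
The minimum is 2·(11)^2 = 242.

242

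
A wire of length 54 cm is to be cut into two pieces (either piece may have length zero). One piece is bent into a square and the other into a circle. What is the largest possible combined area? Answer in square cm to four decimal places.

Let x be the length used for the square. Square side x/4; circle radius (54−x)/(2π).
A(x) = (x/4)² + π·((54−x)/(2π))² = x²/16 + (54−x)²/(4π) for 0 ≤ x ≤ 54. A'(x) = x/8 − (54−x)/(2π) = 0 gives x = 4·54/(π+4) ≈ 30.2454.
A'' > 0, so the interior critical point is a minimum; the maximum is at an endpoint. A(0) = 232.0479 and A(54) = 182.2500, so the largest area is 232.0479.

232.0479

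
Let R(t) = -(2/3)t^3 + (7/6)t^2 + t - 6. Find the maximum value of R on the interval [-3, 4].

Differentiating, R'(t) = -2t^2 + (7/3)t + 1; which vanishes at t = -1/3 and t = 3/2.
Evaluating at the critical points and endpoints: R(-3) = 39/2; R(-1/3) = -1001/162; R(3/2) = -33/8; R(4) = -26.
The maximum over the interval is 39/2, attained at t = -3.

39/2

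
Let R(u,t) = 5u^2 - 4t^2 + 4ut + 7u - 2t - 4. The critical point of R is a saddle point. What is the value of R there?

-21/4

∂R/∂u = 10u + 4t + 7 = 0 and ∂R/∂t = 4u - 8t - 2 = 0, so (u, t) = (-1/2, -1/2).
The Hessian has R_{uu} = 10, R_{tt} = -8, R_{ut} = 4, giving D = -96 < 0, so the point is a saddle point.
R(-1/2, -1/2) = -21/4.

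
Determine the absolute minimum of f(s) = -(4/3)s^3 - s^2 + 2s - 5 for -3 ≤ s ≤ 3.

-44

Differentiating, f'(s) = -4s^2 - 2s + 2; which vanishes at s = -1 and s = 1/2.
Compare values at every candidate in [-3, 3]: f(-3) = 16; f(-1) = -20/3; f(1/2) = -53/12; f(3) = -44.
The minimum over the interval is -44, attained at s = 3.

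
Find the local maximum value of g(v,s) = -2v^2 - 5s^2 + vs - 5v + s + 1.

∂g/∂v = -4v + s - 5 = 0 and ∂g/∂s = v - 10s + 1 = 0, so (v, s) = (-49/39, -1/39).
The Hessian has g_{vv} = -4, g_{ss} = -10, g_{vs} = 1, giving D = 39 > 0 with g_{vv} < 0, so the point is a local maximum.
g(-49/39, -1/39) = 161/39.

161/39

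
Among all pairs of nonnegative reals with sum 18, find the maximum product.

With x + y = 18, the product is P(x) = x(18 − x).
P'(x) = 18 − 2x = 0 gives x = 9; P'' = −2 < 0, so this is the maximum.
P = 9·9 = 81.

81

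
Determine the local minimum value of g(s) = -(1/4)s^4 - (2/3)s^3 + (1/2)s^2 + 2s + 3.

23/12

Critical points: g'(s) = -s^3 - 2s^2 + s + 2 vanishes at s = -2, -1, 1.
g''(s) = -3s^2 - 4s + 1. g''(-2) = -3 < 0 ⇒ local maximum; g''(-1) = 2 > 0 ⇒ local minimum; g''(1) = -6 < 0 ⇒ local maximum.
Thus g has its local minimum at s = -1, with value 23/12.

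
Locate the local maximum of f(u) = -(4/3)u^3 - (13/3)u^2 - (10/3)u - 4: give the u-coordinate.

-1/2

f'(u) = -4u^2 - (26/3)u - 10/3 = 0 at u = -5/3, -1/2.
f''(u) = -8u - 26/3. f''(-5/3) = 14/3 > 0 ⇒ local minimum; f''(-1/2) = -14/3 < 0 ⇒ local maximum.
The local maximum is f(-1/2) = -13/4.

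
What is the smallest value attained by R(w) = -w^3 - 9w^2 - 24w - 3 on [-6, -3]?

13

Differentiating, R'(w) = -3w^2 - 18w - 24; whose only zero in [-6, -3] is w = -4.
Candidates: R(-6) = 33,  R(-4) = 13,  R(-3) = 15.
Hence the absolute minimum is 13 at w = -4.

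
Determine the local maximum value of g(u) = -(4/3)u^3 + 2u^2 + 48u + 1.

419/3

g'(u) = -4u^2 + 4u + 48 = 0 at u = -3, 4.
g''(u) = -8u + 4. g''(-3) = 28 > 0 ⇒ local minimum; g''(4) = -28 < 0 ⇒ local maximum.
So the local maximum value is g(4) = 419/3.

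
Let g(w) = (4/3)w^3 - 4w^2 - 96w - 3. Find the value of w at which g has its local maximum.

g'(w) = 4w^2 - 8w - 96. Setting g'(w) = 0 gives w ∈ {-4, 6}.
g''(w) = 8w - 8. g''(-4) = -40 < 0 ⇒ local maximum; g''(6) = 40 > 0 ⇒ local minimum.
Thus g has its local maximum at w = -4, with value 695/3.

-4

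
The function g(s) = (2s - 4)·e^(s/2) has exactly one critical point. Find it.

0

By the product rule, g'(s) = (s)·e^(s/2). Since e^(s/2) > 0, the only critical point is s = 0.
g''(0) has the same sign as 1 > 0, so this is a local minimum.
g(0) = (-4)·e^(0) ≈ -4.0000.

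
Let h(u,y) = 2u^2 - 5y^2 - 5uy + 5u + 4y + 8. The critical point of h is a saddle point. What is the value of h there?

∂h/∂u = 4u - 5y + 5 = 0 and ∂h/∂y = -5u - 10y + 4 = 0, so (u, y) = (-6/13, 41/65).
The Hessian has h_{uu} = 4, h_{yy} = -10, h_{uy} = -5, giving D = -65 < 0, so the point is a saddle point.
h(-6/13, 41/65) = 527/65.

527/65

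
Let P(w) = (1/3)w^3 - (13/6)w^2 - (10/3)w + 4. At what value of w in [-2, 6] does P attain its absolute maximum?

P'(w) = w^2 - (13/3)w - 10/3, which vanishes at w = -2/3 and w = 5.
Evaluating at the critical points and endpoints: P(-2) = -2/3, P(-2/3) = 418/81, P(5) = -151/6, P(6) = -22.
Hence the absolute maximum is 418/81 at w = -2/3.

-2/3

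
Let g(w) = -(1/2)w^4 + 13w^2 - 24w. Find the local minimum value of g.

Critical points: g'(w) = -2w^3 + 26w - 24 vanishes at w = -4, 1, 3.
Since g''(w) = -6w^2 + 26, we get g''(-4) = -70 < 0 ⇒ local maximum; g''(1) = 20 > 0 ⇒ local minimum; g''(3) = -28 < 0 ⇒ local maximum.
The local minimum is g(1) = -23/2.

-23/2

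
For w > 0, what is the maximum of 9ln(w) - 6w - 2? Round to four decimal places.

g'(w) = 9/w − 6 = 0 gives w = 3/2.
g''(w) = -9/w², which is negative for w > 0, so this is a local maximum.
g(3/2) = 9·ln(3/2) - 9 - 2 ≈ -7.3508.

-7.3508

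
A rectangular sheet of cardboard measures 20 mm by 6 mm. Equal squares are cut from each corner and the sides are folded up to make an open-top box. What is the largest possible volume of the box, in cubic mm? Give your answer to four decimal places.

With cut size x, the volume is V(x) = x(20 − 2x)(6 − 2x) for 0 < x < 3.
V'(x) = 12x^2 − 104x + 120. Setting V'(x) = 0 gives x ≈ 1.3706 (the root in (0, 3)).
V''(x) = 24x − 104 is negative there, so this is the maximum; V ≈ 77.0866.

77.0866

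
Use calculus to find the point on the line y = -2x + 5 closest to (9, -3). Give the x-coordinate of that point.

5

Minimize D(x)^2 = (x - 9)^2 + (-2x + 8)^2.
d/dx[D^2] = 2(x - 9) + 2·(-2)·(-2x + 8) = 0 ⇒ x = 5.
Then y = -5 and the distance is √(20) ≈ 4.4721.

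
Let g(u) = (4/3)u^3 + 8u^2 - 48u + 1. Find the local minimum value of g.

g'(u) = 4u^2 + 16u - 48. Setting g'(u) = 0 gives u ∈ {-6, 2}.
Since g''(u) = 8u + 16, we get g''(-6) = -32 < 0 ⇒ local maximum; g''(2) = 32 > 0 ⇒ local minimum.
So the local minimum value is g(2) = -157/3.

-157/3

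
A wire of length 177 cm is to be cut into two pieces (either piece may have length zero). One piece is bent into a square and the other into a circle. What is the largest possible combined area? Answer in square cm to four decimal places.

Let x be the length used for the square. Square side x/4; circle radius (177−x)/(2π).
A(x) = (x/4)² + π·((177−x)/(2π))² = x²/16 + (177−x)²/(4π) for 0 ≤ x ≤ 177. A'(x) = x/8 − (177−x)/(2π) = 0 gives x = 4·177/(π+4) ≈ 99.1376.
A'' > 0, so the interior critical point is a minimum; the maximum is at an endpoint. A(0) = 2493.0826 and A(177) = 1958.0625, so the largest area is 2493.0826.

2493.0826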